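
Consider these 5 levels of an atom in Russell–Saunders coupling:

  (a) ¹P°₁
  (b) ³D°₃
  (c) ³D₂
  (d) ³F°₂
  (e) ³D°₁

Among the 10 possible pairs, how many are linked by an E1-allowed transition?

3

(a)–(b): forbidden (parity, ΔS, ΔJ).
(a)–(c): forbidden (ΔS).
(a)–(d): forbidden (parity, ΔS, ΔL).
(a)–(e): forbidden (parity, ΔS).
(b)–(c): allowed.
(b)–(d): forbidden (parity).
(b)–(e): forbidden (parity, ΔJ).
(c)–(d): allowed.
(c)–(e): allowed.
(d)–(e): forbidden (parity).
Allowed pairs: 3 of 10.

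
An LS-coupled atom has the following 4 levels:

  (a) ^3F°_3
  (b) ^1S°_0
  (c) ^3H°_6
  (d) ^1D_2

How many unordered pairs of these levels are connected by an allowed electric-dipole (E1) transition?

0

(a)–(b): forbidden (parity, ΔS, ΔL, ΔJ).
(a)–(c): forbidden (parity, ΔL, ΔJ).
(a)–(d): forbidden (ΔS).
(b)–(c): forbidden (parity, ΔS, ΔL, ΔJ).
(b)–(d): forbidden (ΔL, ΔJ).
(c)–(d): forbidden (ΔS, ΔL, ΔJ).
Allowed pairs: 0 of 6.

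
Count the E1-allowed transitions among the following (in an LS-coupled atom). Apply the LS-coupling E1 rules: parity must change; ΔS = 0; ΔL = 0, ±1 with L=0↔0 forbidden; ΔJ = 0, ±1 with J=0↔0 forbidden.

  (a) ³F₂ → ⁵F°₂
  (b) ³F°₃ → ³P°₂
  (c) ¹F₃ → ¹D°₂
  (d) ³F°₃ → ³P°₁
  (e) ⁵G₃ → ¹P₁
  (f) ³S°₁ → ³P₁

(a) forbidden (ΔS fails)
(b) forbidden (parity, ΔL fail)
(c) allowed
(d) forbidden (parity, ΔL, ΔJ fail)
(e) forbidden (parity, ΔS, ΔL, ΔJ fail)
(f) allowed
Total allowed: 2 of 6.

2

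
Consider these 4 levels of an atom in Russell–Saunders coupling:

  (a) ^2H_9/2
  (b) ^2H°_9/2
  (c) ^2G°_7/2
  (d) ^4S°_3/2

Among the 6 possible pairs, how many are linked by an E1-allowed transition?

2

(a)–(b): allowed.
(a)–(c): allowed.
(a)–(d): forbidden (ΔS, ΔL, ΔJ).
(b)–(c): forbidden (parity).
(b)–(d): forbidden (parity, ΔS, ΔL, ΔJ).
(c)–(d): forbidden (parity, ΔS, ΔL, ΔJ).
Allowed pairs: 2 of 6.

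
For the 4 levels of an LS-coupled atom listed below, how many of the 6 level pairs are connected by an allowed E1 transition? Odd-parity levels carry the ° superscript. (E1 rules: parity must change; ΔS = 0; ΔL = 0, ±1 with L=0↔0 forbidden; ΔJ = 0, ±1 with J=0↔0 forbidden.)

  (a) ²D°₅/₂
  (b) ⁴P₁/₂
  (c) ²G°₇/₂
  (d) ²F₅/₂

(a)–(b): forbidden (ΔS, ΔJ).
(a)–(c): forbidden (parity, ΔL).
(a)–(d): allowed.
(b)–(c): forbidden (ΔS, ΔL, ΔJ).
(b)–(d): forbidden (parity, ΔS, ΔL, ΔJ).
(c)–(d): allowed.
Allowed pairs: 2 of 6.

2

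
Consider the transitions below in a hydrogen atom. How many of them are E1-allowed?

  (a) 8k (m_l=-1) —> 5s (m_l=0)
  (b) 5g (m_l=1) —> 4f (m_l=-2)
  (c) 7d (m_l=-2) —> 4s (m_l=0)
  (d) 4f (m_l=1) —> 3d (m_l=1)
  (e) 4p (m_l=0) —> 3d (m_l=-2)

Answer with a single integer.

1

(a) forbidden — Δl = -7 (E1 requires Δl = ±1)
(b) forbidden — Δm_l = -3 (E1 requires Δm_l = 0, ±1)
(c) forbidden — Δl = -2 (E1 requires Δl = ±1); Δm_l = +2 (E1 requires Δm_l = 0, ±1)
(d) allowed
(e) forbidden — Δm_l = -2 (E1 requires Δm_l = 0, ±1)
Total allowed: 1 of 5.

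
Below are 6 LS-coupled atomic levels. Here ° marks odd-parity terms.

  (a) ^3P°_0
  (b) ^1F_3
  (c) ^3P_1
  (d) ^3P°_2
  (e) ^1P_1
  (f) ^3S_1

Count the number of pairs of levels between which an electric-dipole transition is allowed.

(a)–(b): forbidden (ΔS, ΔL, ΔJ).
(a)–(c): allowed.
(a)–(d): forbidden (parity, ΔJ).
(a)–(e): forbidden (ΔS).
(a)–(f): allowed.
(b)–(c): forbidden (parity, ΔS, ΔL, ΔJ).
(b)–(d): forbidden (ΔS, ΔL).
(b)–(e): forbidden (parity, ΔL, ΔJ).
(b)–(f): forbidden (parity, ΔS, ΔL, ΔJ).
(c)–(d): allowed.
(c)–(e): forbidden (parity, ΔS).
(c)–(f): forbidden (parity).
(d)–(e): forbidden (ΔS).
(d)–(f): allowed.
(e)–(f): forbidden (parity, ΔS).
Allowed pairs: 4 of 15.

4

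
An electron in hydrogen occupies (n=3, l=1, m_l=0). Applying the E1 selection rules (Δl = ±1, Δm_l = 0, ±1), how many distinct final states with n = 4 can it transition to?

4

E1 requires Δl = ±1, so l_f ∈ {0, 2}; with 0 ≤ l_f ≤ n_f−1 = 3, the allowed l_f values are {0, 2}.
For l_f = 0: m_f ∈ {m_i−1, m_i, m_i+1} ∩ [−0, 0] = {0} → 1 state.
For l_f = 2: m_f ∈ {m_i−1, m_i, m_i+1} ∩ [−2, 2] = {-1, 0, 1} → 3 states.
Total: 4.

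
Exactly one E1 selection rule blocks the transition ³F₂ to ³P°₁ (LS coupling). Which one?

the ΔL = 0, ±1 rule

Initial level: S=1, L=3, J=2, parity even. Final level: S=1, L=1, J=1, parity odd.
ΔJ = 0, ±1 (not J=0↔0): J: 2 → 1, ΔJ = -1 — ok.
ΔL = 0, ±1 (not L=0↔0): L: 3 → 1, ΔL = -2 — fails.
Parity must change: even → odd — ok.
ΔS = 0: S: 1 → 1 — ok.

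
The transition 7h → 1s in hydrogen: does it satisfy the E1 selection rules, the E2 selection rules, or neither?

neither

Δl = 0 − 5 = -5; l_i + l_f = 5.
E1 (Δl = ±1): not satisfied.
E2 (Δl = 0,±2, l_i+l_f ≥ 2): not satisfied.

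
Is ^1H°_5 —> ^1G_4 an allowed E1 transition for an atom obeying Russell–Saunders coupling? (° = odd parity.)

Parity must change: odd → even — satisfied.
ΔS = 0: S: 0 → 0 — satisfied.
ΔL = 0, ±1 (not L=0↔0): L: 5 → 4, ΔL = -1 — satisfied.
ΔJ = 0, ±1 (not J=0↔0): J: 5 → 4, ΔJ = -1 — satisfied.
All four E1 rules are satisfied.

allowed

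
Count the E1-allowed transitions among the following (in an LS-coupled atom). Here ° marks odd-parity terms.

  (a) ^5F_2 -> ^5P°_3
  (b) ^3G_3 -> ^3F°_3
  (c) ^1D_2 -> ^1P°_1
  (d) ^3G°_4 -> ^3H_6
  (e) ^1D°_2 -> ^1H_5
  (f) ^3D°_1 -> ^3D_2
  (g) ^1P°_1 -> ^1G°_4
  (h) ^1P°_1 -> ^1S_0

(a) forbidden (ΔL fails)
(b) allowed
(c) allowed
(d) forbidden (ΔJ fails)
(e) forbidden (ΔL, ΔJ fail)
(f) allowed
(g) forbidden (parity, ΔL, ΔJ fail)
(h) allowed
Total allowed: 4 of 8.

4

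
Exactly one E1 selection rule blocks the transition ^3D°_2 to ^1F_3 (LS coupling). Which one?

the ΔS = 0 rule

Reading off the term symbols: S 1→0, L 2→3, J 2→3, parity odd→even.
ΔL = 0, ±1 (not L=0↔0): L: 2 → 3, ΔL = +1 — satisfied.
ΔS = 0: S: 1 → 0 — violated.
Parity must change: odd → even — satisfied.
ΔJ = 0, ±1 (not J=0↔0): J: 2 → 3, ΔJ = +1 — satisfied.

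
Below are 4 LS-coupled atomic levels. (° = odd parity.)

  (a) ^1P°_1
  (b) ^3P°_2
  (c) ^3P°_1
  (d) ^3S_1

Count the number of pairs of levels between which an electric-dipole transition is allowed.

(a)–(b): forbidden (parity, ΔS).
(a)–(c): forbidden (parity, ΔS).
(a)–(d): forbidden (ΔS).
(b)–(c): forbidden (parity).
(b)–(d): allowed.
(c)–(d): allowed.
Allowed pairs: 2 of 6.

2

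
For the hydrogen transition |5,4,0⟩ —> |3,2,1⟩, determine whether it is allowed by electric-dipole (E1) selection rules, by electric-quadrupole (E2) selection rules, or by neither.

E2

Δl = 2 − 4 = -2; l_i + l_f = 6.
Δm_l = +1.
E1 (Δl = ±1, |Δm_l| ≤ 1): not satisfied.
E2 (Δl = 0,±2, l_i+l_f ≥ 2, |Δm_l| ≤ 2): satisfied.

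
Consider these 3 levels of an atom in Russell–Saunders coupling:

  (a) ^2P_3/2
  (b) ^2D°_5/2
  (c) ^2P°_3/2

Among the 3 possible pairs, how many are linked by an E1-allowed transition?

2

(a)–(b): allowed.
(a)–(c): allowed.
(b)–(c): forbidden (parity).
Allowed pairs: 2 of 3.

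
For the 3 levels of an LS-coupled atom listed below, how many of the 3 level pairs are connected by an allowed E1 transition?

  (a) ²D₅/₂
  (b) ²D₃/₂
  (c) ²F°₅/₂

2

(a)–(b): forbidden (parity).
(a)–(c): allowed.
(b)–(c): allowed.
Allowed pairs: 2 of 3.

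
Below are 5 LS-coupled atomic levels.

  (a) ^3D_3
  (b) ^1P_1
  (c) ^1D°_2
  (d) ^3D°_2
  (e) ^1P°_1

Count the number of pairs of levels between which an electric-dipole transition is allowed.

3

(a)–(b): forbidden (parity, ΔS, ΔJ).
(a)–(c): forbidden (ΔS).
(a)–(d): allowed.
(a)–(e): forbidden (ΔS, ΔJ).
(b)–(c): allowed.
(b)–(d): forbidden (ΔS).
(b)–(e): allowed.
(c)–(d): forbidden (parity, ΔS).
(c)–(e): forbidden (parity).
(d)–(e): forbidden (parity, ΔS).
Allowed pairs: 3 of 10.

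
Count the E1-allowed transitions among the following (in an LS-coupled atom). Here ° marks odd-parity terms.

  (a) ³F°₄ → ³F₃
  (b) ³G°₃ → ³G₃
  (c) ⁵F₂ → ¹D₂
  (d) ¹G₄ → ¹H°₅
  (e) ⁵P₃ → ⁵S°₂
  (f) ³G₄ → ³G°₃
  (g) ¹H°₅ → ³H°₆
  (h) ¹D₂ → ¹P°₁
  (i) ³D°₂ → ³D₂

7

(a) allowed
(b) allowed
(c) forbidden (parity, ΔS fail)
(d) allowed
(e) allowed
(f) allowed
(g) forbidden (parity, ΔS fail)
(h) allowed
(i) allowed
Total allowed: 7 of 9.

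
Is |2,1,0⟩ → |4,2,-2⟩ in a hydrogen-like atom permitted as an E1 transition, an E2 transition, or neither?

Δl = 2 − 1 = +1; l_i + l_f = 3.
Δm_l = -2.
E1 (Δl = ±1, |Δm_l| ≤ 1): not satisfied.
E2 (Δl = 0,±2, l_i+l_f ≥ 2, |Δm_l| ≤ 2): not satisfied.

neither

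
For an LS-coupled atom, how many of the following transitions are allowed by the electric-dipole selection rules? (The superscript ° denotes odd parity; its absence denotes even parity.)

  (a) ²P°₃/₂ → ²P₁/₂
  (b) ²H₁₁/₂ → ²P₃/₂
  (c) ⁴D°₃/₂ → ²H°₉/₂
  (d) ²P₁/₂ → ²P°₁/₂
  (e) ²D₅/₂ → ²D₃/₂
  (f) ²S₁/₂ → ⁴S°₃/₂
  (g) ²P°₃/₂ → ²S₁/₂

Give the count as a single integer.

3

(a) allowed
(b) forbidden (parity, ΔL, ΔJ fail)
(c) forbidden (parity, ΔS, ΔL, ΔJ fail)
(d) allowed
(e) forbidden (parity fails)
(f) forbidden (ΔS, ΔL fail)
(g) allowed
Total allowed: 3 of 7.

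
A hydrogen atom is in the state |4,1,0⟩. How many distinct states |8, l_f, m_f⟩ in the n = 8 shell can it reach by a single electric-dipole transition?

4

E1 requires Δl = ±1, so l_f ∈ {0, 2}; with 0 ≤ l_f ≤ n_f−1 = 7, the allowed l_f values are {0, 2}.
For l_f = 0: m_f ∈ {m_i−1, m_i, m_i+1} ∩ [−0, 0] = {0} → 1 state.
For l_f = 2: m_f ∈ {m_i−1, m_i, m_i+1} ∩ [−2, 2] = {-1, 0, 1} → 3 states.
Total: 4.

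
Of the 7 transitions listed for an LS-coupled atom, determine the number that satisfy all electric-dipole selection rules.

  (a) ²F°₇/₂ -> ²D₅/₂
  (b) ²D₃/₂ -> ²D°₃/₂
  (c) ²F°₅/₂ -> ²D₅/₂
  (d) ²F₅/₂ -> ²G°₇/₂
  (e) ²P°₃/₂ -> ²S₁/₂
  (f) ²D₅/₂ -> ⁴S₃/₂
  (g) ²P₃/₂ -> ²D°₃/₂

(a) allowed
(b) allowed
(c) allowed
(d) allowed
(e) allowed
(f) forbidden (parity, ΔS, ΔL fail)
(g) allowed
Total allowed: 6 of 7.

6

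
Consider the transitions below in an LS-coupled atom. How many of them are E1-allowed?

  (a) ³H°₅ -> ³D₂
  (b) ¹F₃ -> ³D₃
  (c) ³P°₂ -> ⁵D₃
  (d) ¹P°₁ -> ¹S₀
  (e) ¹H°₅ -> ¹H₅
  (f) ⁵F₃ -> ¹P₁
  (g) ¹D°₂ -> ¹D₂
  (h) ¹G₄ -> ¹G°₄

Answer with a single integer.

(a) forbidden (ΔL, ΔJ fail)
(b) forbidden (parity, ΔS fail)
(c) forbidden (ΔS fails)
(d) allowed
(e) allowed
(f) forbidden (parity, ΔS, ΔL, ΔJ fail)
(g) allowed
(h) allowed
Total allowed: 4 of 8.

4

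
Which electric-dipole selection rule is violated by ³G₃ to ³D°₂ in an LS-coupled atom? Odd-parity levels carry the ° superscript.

the ΔL = 0, ±1 rule

Initial level: S=1, L=4, J=3, parity even. Final level: S=1, L=2, J=2, parity odd.
Parity must change: even → odd — ✓.
ΔJ = 0, ±1 (not J=0↔0): J: 3 → 2, ΔJ = -1 — ✓.
ΔL = 0, ±1 (not L=0↔0): L: 4 → 2, ΔL = -2 — ✗.
ΔS = 0: S: 1 → 1 — ✓.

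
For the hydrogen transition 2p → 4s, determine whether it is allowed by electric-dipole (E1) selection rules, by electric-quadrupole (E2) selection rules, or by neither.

E1

Δl = 0 − 1 = -1; l_i + l_f = 1.
E1 (Δl = ±1): satisfied.
E2 (Δl = 0,±2, l_i+l_f ≥ 2): not satisfied.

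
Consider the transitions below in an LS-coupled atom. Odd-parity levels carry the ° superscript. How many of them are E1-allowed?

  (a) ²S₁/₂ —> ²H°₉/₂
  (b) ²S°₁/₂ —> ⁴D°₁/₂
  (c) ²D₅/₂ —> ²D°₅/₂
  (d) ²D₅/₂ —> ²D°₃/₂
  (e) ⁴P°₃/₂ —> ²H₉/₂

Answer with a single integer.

(a) forbidden (ΔL, ΔJ fail)
(b) forbidden (parity, ΔS, ΔL fail)
(c) allowed
(d) allowed
(e) forbidden (ΔS, ΔL, ΔJ fail)
Total allowed: 2 of 5.

2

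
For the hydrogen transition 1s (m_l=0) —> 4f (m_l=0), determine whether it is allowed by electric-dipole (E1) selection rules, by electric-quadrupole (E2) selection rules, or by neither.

neither

Δl = 3 − 0 = +3; l_i + l_f = 3.
Δm_l = +0.
E1 (Δl = ±1, |Δm_l| ≤ 1): not satisfied.
E2 (Δl = 0,±2, l_i+l_f ≥ 2, |Δm_l| ≤ 2): not satisfied.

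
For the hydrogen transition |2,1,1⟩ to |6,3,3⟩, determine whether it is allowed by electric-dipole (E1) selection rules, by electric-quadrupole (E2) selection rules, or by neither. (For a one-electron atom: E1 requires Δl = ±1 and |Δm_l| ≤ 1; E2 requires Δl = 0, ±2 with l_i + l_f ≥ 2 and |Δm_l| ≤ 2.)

Δl = 3 − 1 = +2; l_i + l_f = 4.
Δm_l = +2.
E1 (Δl = ±1, |Δm_l| ≤ 1): not satisfied.
E2 (Δl = 0,±2, l_i+l_f ≥ 2, |Δm_l| ≤ 2): satisfied.

E2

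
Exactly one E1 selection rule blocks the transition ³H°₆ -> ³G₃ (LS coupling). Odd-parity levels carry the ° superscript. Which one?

the ΔJ = 0, ±1 rule

Parity must change: odd → even — passes.
ΔS = 0: S: 1 → 1 — passes.
ΔL = 0, ±1 (not L=0↔0): L: 5 → 4, ΔL = -1 — passes.
ΔJ = 0, ±1 (not J=0↔0): J: 6 → 3, ΔJ = -3 — fails.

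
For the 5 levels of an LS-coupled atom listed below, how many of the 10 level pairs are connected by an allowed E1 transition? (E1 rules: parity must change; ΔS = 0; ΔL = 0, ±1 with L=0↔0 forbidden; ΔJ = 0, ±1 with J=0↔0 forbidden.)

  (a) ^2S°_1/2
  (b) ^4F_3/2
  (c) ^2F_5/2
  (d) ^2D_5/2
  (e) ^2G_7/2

0

(a)–(b): forbidden (ΔS, ΔL).
(a)–(c): forbidden (ΔL, ΔJ).
(a)–(d): forbidden (ΔL, ΔJ).
(a)–(e): forbidden (ΔL, ΔJ).
(b)–(c): forbidden (parity, ΔS).
(b)–(d): forbidden (parity, ΔS).
(b)–(e): forbidden (parity, ΔS, ΔJ).
(c)–(d): forbidden (parity).
(c)–(e): forbidden (parity).
(d)–(e): forbidden (parity, ΔL).
Allowed pairs: 0 of 10.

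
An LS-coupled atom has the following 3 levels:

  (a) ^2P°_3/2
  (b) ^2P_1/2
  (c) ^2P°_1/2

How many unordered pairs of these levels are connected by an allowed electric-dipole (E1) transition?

2

(a)–(b): allowed.
(a)–(c): forbidden (parity).
(b)–(c): allowed.
Allowed pairs: 2 of 3.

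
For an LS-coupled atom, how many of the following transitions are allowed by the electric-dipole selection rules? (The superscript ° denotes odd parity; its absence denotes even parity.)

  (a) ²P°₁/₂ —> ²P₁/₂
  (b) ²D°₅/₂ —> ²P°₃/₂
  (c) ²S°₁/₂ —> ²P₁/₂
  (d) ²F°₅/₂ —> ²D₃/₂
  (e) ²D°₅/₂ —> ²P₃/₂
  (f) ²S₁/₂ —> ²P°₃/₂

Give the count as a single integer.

5

(a) allowed
(b) forbidden (parity fails)
(c) allowed
(d) allowed
(e) allowed
(f) allowed
Total allowed: 5 of 6.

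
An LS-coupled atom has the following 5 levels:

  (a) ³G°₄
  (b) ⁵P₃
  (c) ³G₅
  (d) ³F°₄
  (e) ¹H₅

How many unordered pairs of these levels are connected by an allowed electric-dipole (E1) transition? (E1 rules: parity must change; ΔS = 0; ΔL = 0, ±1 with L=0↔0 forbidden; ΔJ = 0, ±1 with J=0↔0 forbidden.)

2

(a)–(b): forbidden (ΔS, ΔL).
(a)–(c): allowed.
(a)–(d): forbidden (parity).
(a)–(e): forbidden (ΔS).
(b)–(c): forbidden (parity, ΔS, ΔL, ΔJ).
(b)–(d): forbidden (ΔS, ΔL).
(b)–(e): forbidden (parity, ΔS, ΔL, ΔJ).
(c)–(d): allowed.
(c)–(e): forbidden (parity, ΔS).
(d)–(e): forbidden (ΔS, ΔL).
Allowed pairs: 2 of 10.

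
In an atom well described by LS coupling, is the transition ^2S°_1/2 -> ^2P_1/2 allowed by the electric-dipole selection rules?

allowed

ΔJ = 0, ±1 (not J=0↔0): J: 1/2 → 1/2, ΔJ = +0 — ok.
Parity must change: odd → even — ok.
ΔL = 0, ±1 (not L=0↔0): L: 0 → 1, ΔL = +1 — ok.
ΔS = 0: S: 1/2 → 1/2 — ok.
All four E1 rules are satisfied.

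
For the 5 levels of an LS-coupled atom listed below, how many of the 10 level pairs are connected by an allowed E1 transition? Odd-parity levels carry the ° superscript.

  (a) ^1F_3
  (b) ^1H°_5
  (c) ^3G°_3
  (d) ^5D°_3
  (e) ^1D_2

(a)–(b): forbidden (ΔL, ΔJ).
(a)–(c): forbidden (ΔS).
(a)–(d): forbidden (ΔS).
(a)–(e): forbidden (parity).
(b)–(c): forbidden (parity, ΔS, ΔJ).
(b)–(d): forbidden (parity, ΔS, ΔL, ΔJ).
(b)–(e): forbidden (ΔL, ΔJ).
(c)–(d): forbidden (parity, ΔS, ΔL).
(c)–(e): forbidden (ΔS, ΔL).
(d)–(e): forbidden (ΔS).
Allowed pairs: 0 of 10.

0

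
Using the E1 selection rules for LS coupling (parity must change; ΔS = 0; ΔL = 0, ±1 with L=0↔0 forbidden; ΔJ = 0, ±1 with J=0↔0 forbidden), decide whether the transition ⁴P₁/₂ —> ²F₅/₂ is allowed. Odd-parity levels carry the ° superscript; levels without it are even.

forbidden

Reading off the term symbols: S 3/2→1/2, L 1→3, J 1/2→5/2, parity even→even.
Parity must change: even → even — fails.
ΔS = 0: S: 3/2 → 1/2 — fails.
ΔL = 0, ±1 (not L=0↔0): L: 1 → 3, ΔL = +2 — fails.
ΔJ = 0, ±1 (not J=0↔0): J: 1/2 → 5/2, ΔJ = +2 — fails.
Rule(s) violated: parity, ΔS, ΔL, ΔJ.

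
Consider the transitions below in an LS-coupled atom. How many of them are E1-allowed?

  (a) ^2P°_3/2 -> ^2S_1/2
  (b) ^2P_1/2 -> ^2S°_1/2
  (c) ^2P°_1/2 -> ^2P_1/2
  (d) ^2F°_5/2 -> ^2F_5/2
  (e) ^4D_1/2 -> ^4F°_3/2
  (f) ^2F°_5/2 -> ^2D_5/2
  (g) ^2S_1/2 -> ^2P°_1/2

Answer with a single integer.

7

(a) allowed
(b) allowed
(c) allowed
(d) allowed
(e) allowed
(f) allowed
(g) allowed
Total allowed: 7 of 7.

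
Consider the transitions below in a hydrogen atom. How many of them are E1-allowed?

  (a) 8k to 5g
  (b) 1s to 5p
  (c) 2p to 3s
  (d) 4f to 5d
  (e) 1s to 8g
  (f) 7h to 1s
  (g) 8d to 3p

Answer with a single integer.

4

(a) forbidden — Δl = -3 (E1 requires Δl = ±1)
(b) allowed
(c) allowed
(d) allowed
(e) forbidden — Δl = +4 (E1 requires Δl = ±1)
(f) forbidden — Δl = -5 (E1 requires Δl = ±1)
(g) allowed
Total allowed: 4 of 7.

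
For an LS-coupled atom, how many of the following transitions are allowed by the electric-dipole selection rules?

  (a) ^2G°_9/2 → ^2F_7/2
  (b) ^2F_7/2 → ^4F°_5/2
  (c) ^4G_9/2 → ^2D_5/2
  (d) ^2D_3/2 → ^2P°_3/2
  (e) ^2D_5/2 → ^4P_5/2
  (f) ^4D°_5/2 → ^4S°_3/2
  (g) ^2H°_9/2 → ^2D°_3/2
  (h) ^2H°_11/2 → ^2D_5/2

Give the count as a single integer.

(a) allowed
(b) forbidden (ΔS fails)
(c) forbidden (parity, ΔS, ΔL, ΔJ fail)
(d) allowed
(e) forbidden (parity, ΔS fail)
(f) forbidden (parity, ΔL fail)
(g) forbidden (parity, ΔL, ΔJ fail)
(h) forbidden (ΔL, ΔJ fail)
Total allowed: 2 of 8.

2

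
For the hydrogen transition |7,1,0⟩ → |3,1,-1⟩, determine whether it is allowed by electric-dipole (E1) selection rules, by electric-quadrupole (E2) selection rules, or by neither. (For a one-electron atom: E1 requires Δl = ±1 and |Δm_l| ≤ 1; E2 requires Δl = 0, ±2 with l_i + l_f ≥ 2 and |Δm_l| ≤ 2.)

E2

Δl = 1 − 1 = +0; l_i + l_f = 2.
Δm_l = -1.
E1 (Δl = ±1, |Δm_l| ≤ 1): not satisfied.
E2 (Δl = 0,±2, l_i+l_f ≥ 2, |Δm_l| ≤ 2): satisfied.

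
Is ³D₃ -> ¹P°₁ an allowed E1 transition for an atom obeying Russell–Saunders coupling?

Initial level: S=1, L=2, J=3, parity even. Final level: S=0, L=1, J=1, parity odd.
Parity must change: even → odd — ✓.
ΔS = 0: S: 1 → 0 — ✗.
ΔL = 0, ±1 (not L=0↔0): L: 2 → 1, ΔL = -1 — ✓.
ΔJ = 0, ±1 (not J=0↔0): J: 3 → 1, ΔJ = -2 — ✗.
Rule(s) violated: ΔS, ΔJ.

forbidden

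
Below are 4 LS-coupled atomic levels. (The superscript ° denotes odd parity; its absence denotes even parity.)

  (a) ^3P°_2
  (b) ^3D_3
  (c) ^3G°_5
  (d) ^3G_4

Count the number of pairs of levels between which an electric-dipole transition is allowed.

2

(a)–(b): allowed.
(a)–(c): forbidden (parity, ΔL, ΔJ).
(a)–(d): forbidden (ΔL, ΔJ).
(b)–(c): forbidden (ΔL, ΔJ).
(b)–(d): forbidden (parity, ΔL).
(c)–(d): allowed.
Allowed pairs: 2 of 6.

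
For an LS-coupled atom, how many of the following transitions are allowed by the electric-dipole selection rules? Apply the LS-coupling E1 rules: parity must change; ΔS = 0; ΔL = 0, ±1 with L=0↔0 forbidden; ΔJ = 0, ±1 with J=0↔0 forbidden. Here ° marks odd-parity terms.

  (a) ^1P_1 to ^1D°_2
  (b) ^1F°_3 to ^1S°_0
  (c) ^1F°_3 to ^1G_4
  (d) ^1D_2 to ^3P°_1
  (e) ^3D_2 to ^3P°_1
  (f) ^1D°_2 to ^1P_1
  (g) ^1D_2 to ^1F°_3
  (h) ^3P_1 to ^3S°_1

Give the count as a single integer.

(a) allowed
(b) forbidden (parity, ΔL, ΔJ fail)
(c) allowed
(d) forbidden (ΔS fails)
(e) allowed
(f) allowed
(g) allowed
(h) allowed
Total allowed: 6 of 8.

6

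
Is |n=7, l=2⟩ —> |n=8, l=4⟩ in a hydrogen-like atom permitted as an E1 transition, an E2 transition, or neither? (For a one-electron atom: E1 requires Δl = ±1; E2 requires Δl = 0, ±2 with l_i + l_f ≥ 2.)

E2

Δl = 4 − 2 = +2; l_i + l_f = 6.
E1 (Δl = ±1): not satisfied.
E2 (Δl = 0,±2, l_i+l_f ≥ 2): satisfied.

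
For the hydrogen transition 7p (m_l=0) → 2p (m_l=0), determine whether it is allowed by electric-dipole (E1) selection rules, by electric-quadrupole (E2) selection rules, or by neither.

E2

Δl = 1 − 1 = +0; l_i + l_f = 2.
Δm_l = +0.
E1 (Δl = ±1, |Δm_l| ≤ 1): not satisfied.
E2 (Δl = 0,±2, l_i+l_f ≥ 2, |Δm_l| ≤ 2): satisfied.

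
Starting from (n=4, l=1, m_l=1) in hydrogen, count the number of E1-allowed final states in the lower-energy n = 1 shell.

1

E1 requires Δl = ±1, so l_f ∈ {0, 2}; with 0 ≤ l_f ≤ n_f−1 = 0, the allowed l_f values are {0}.
For l_f = 0: m_f ∈ {m_i−1, m_i, m_i+1} ∩ [−0, 0] = {0} → 1 state.
Total: 1.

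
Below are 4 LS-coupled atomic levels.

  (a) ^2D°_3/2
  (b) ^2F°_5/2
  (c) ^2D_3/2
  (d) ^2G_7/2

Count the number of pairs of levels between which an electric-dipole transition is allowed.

(a)–(b): forbidden (parity).
(a)–(c): allowed.
(a)–(d): forbidden (ΔL, ΔJ).
(b)–(c): allowed.
(b)–(d): allowed.
(c)–(d): forbidden (parity, ΔL, ΔJ).
Allowed pairs: 3 of 6.

3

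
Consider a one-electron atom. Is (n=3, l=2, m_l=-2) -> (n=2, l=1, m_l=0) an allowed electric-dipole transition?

l: 2 → 1 (Δl = -1). Δl = ±1 ✓.
Δm_l = 0 − (-2) = +2. E1 requires Δm_l = 0, ±1: ✗.
The transition is electric-dipole forbidden.

forbidden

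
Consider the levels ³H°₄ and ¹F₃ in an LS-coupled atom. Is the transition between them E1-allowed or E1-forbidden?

Parity must change: odd → even — ok.
ΔS = 0: S: 1 → 0 — fails.
ΔL = 0, ±1 (not L=0↔0): L: 5 → 3, ΔL = -2 — fails.
ΔJ = 0, ±1 (not J=0↔0): J: 4 → 3, ΔJ = -1 — ok.
Rule(s) violated: ΔS, ΔL.

forbidden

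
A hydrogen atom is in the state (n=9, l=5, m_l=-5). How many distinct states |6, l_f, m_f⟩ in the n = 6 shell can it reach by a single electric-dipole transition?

1

E1 requires Δl = ±1, so l_f ∈ {4, 6}; with 0 ≤ l_f ≤ n_f−1 = 5, the allowed l_f values are {4}.
For l_f = 4: m_f ∈ {m_i−1, m_i, m_i+1} ∩ [−4, 4] = {-4} → 1 state.
Total: 1.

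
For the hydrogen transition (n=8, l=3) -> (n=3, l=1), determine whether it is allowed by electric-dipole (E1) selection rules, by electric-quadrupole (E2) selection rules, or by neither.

Δl = 1 − 3 = -2; l_i + l_f = 4.
E1 (Δl = ±1): not satisfied.
E2 (Δl = 0,±2, l_i+l_f ≥ 2): satisfied.

E2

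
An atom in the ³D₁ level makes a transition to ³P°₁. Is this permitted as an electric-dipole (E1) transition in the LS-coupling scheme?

allowed

Parity must change: even → odd — ✓.
ΔS = 0: S: 1 → 1 — ✓.
ΔL = 0, ±1 (not L=0↔0): L: 2 → 1, ΔL = -1 — ✓.
ΔJ = 0, ±1 (not J=0↔0): J: 1 → 1, ΔJ = +0 — ✓.
All four E1 rules are satisfied.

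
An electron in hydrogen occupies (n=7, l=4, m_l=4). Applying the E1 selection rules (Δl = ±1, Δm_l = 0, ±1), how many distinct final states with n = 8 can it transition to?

4

E1 requires Δl = ±1, so l_f ∈ {3, 5}; with 0 ≤ l_f ≤ n_f−1 = 7, the allowed l_f values are {3, 5}.
For l_f = 3: m_f ∈ {m_i−1, m_i, m_i+1} ∩ [−3, 3] = {3} → 1 state.
For l_f = 5: m_f ∈ {m_i−1, m_i, m_i+1} ∩ [−5, 5] = {3, 4, 5} → 3 states.
Total: 4.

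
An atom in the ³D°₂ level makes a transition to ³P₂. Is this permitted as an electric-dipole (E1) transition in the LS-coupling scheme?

allowed

Parity must change: odd → even — ✓.
ΔS = 0: S: 1 → 1 — ✓.
ΔL = 0, ±1 (not L=0↔0): L: 2 → 1, ΔL = -1 — ✓.
ΔJ = 0, ±1 (not J=0↔0): J: 2 → 2, ΔJ = +0 — ✓.
All four E1 rules are satisfied.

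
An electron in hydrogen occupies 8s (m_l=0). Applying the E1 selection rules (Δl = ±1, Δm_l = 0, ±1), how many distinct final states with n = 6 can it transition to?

E1 requires Δl = ±1, so l_f ∈ {-1, 1}; with 0 ≤ l_f ≤ n_f−1 = 5, the allowed l_f values are {1}.
For l_f = 1: m_f ∈ {m_i−1, m_i, m_i+1} ∩ [−1, 1] = {-1, 0, 1} → 3 states.
Total: 3.

3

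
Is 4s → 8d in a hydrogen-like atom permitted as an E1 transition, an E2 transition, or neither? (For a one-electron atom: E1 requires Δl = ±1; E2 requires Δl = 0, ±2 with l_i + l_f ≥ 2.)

Δl = 2 − 0 = +2; l_i + l_f = 2.
E1 (Δl = ±1): not satisfied.
E2 (Δl = 0,±2, l_i+l_f ≥ 2): satisfied.

E2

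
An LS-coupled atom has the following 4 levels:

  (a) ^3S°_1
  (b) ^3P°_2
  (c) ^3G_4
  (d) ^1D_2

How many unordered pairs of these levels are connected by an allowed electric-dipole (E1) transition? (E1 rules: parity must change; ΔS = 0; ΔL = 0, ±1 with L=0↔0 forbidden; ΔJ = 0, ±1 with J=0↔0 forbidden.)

(a)–(b): forbidden (parity).
(a)–(c): forbidden (ΔL, ΔJ).
(a)–(d): forbidden (ΔS, ΔL).
(b)–(c): forbidden (ΔL, ΔJ).
(b)–(d): forbidden (ΔS).
(c)–(d): forbidden (parity, ΔS, ΔL, ΔJ).
Allowed pairs: 0 of 6.

0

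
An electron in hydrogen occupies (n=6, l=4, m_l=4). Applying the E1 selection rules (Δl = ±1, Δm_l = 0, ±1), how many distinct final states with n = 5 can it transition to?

E1 requires Δl = ±1, so l_f ∈ {3, 5}; with 0 ≤ l_f ≤ n_f−1 = 4, the allowed l_f values are {3}.
For l_f = 3: m_f ∈ {m_i−1, m_i, m_i+1} ∩ [−3, 3] = {3} → 1 state.
Total: 1.

1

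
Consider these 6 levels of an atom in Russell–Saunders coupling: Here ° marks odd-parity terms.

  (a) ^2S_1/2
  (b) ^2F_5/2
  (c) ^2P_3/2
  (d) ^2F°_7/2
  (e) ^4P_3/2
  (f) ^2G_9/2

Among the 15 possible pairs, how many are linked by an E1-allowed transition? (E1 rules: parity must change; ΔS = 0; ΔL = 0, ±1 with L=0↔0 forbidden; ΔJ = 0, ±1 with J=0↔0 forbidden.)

(a)–(b): forbidden (parity, ΔL, ΔJ).
(a)–(c): forbidden (parity).
(a)–(d): forbidden (ΔL, ΔJ).
(a)–(e): forbidden (parity, ΔS).
(a)–(f): forbidden (parity, ΔL, ΔJ).
(b)–(c): forbidden (parity, ΔL).
(b)–(d): allowed.
(b)–(e): forbidden (parity, ΔS, ΔL).
(b)–(f): forbidden (parity, ΔJ).
(c)–(d): forbidden (ΔL, ΔJ).
(c)–(e): forbidden (parity, ΔS).
(c)–(f): forbidden (parity, ΔL, ΔJ).
(d)–(e): forbidden (ΔS, ΔL, ΔJ).
(d)–(f): allowed.
(e)–(f): forbidden (parity, ΔS, ΔL, ΔJ).
Allowed pairs: 2 of 15.

2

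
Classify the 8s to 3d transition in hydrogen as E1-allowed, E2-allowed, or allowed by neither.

Δl = 2 − 0 = +2; l_i + l_f = 2.
E1 (Δl = ±1): not satisfied.
E2 (Δl = 0,±2, l_i+l_f ≥ 2): satisfied.

E2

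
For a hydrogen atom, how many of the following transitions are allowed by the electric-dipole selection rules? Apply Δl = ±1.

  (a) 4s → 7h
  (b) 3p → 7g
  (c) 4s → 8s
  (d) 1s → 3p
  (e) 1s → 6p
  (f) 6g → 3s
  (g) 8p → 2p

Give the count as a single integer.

2

(a) forbidden — Δl = +5 (E1 requires Δl = ±1)
(b) forbidden — Δl = +3 (E1 requires Δl = ±1)
(c) forbidden — Δl = +0 (E1 requires Δl = ±1)
(d) allowed
(e) allowed
(f) forbidden — Δl = -4 (E1 requires Δl = ±1)
(g) forbidden — Δl = +0 (E1 requires Δl = ±1)
Total allowed: 2 of 7.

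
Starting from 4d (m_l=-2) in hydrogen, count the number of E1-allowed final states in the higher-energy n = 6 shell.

4

E1 requires Δl = ±1, so l_f ∈ {1, 3}; with 0 ≤ l_f ≤ n_f−1 = 5, the allowed l_f values are {1, 3}.
For l_f = 1: m_f ∈ {m_i−1, m_i, m_i+1} ∩ [−1, 1] = {-1} → 1 state.
For l_f = 3: m_f ∈ {m_i−1, m_i, m_i+1} ∩ [−3, 3] = {-3, -2, -1} → 3 states.
Total: 4.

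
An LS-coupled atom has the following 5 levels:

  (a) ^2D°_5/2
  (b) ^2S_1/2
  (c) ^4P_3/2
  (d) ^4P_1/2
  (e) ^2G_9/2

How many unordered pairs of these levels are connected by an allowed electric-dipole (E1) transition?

0

(a)–(b): forbidden (ΔL, ΔJ).
(a)–(c): forbidden (ΔS).
(a)–(d): forbidden (ΔS, ΔJ).
(a)–(e): forbidden (ΔL, ΔJ).
(b)–(c): forbidden (parity, ΔS).
(b)–(d): forbidden (parity, ΔS).
(b)–(e): forbidden (parity, ΔL, ΔJ).
(c)–(d): forbidden (parity).
(c)–(e): forbidden (parity, ΔS, ΔL, ΔJ).
(d)–(e): forbidden (parity, ΔS, ΔL, ΔJ).
Allowed pairs: 0 of 10.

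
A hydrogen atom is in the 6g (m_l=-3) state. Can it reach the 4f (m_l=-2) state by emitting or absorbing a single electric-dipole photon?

allowed

l: 4 → 3 (Δl = -1). Δl = ±1 satisfied.
m_l: -3 → -2 (Δm_l = +1). |Δm_l| ≤ 1 satisfied.
All E1 selection rules are satisfied.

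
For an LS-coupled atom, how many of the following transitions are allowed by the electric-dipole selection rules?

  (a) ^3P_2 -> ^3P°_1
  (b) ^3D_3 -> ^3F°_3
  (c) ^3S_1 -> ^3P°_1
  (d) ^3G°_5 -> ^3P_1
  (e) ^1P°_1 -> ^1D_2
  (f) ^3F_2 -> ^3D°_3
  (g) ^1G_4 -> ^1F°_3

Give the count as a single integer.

(a) allowed
(b) allowed
(c) allowed
(d) forbidden (ΔL, ΔJ fail)
(e) allowed
(f) allowed
(g) allowed
Total allowed: 6 of 7.

6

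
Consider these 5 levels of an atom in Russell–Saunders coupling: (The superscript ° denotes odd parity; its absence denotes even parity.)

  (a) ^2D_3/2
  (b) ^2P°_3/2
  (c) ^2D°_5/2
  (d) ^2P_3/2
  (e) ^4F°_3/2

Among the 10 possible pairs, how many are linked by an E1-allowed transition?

4

(a)–(b): allowed.
(a)–(c): allowed.
(a)–(d): forbidden (parity).
(a)–(e): forbidden (ΔS).
(b)–(c): forbidden (parity).
(b)–(d): allowed.
(b)–(e): forbidden (parity, ΔS, ΔL).
(c)–(d): allowed.
(c)–(e): forbidden (parity, ΔS).
(d)–(e): forbidden (ΔS, ΔL).
Allowed pairs: 4 of 10.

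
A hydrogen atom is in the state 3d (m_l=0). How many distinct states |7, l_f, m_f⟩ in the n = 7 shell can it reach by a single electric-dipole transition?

6

E1 requires Δl = ±1, so l_f ∈ {1, 3}; with 0 ≤ l_f ≤ n_f−1 = 6, the allowed l_f values are {1, 3}.
For l_f = 1: m_f ∈ {m_i−1, m_i, m_i+1} ∩ [−1, 1] = {-1, 0, 1} → 3 states.
For l_f = 3: m_f ∈ {m_i−1, m_i, m_i+1} ∩ [−3, 3] = {-1, 0, 1} → 3 states.
Total: 6.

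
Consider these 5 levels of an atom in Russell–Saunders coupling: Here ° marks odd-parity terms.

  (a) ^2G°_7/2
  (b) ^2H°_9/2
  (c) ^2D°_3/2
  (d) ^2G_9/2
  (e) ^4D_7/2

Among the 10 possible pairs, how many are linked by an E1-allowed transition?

(a)–(b): forbidden (parity).
(a)–(c): forbidden (parity, ΔL, ΔJ).
(a)–(d): allowed.
(a)–(e): forbidden (ΔS, ΔL).
(b)–(c): forbidden (parity, ΔL, ΔJ).
(b)–(d): allowed.
(b)–(e): forbidden (ΔS, ΔL).
(c)–(d): forbidden (ΔL, ΔJ).
(c)–(e): forbidden (ΔS, ΔJ).
(d)–(e): forbidden (parity, ΔS, ΔL).
Allowed pairs: 2 of 10.

2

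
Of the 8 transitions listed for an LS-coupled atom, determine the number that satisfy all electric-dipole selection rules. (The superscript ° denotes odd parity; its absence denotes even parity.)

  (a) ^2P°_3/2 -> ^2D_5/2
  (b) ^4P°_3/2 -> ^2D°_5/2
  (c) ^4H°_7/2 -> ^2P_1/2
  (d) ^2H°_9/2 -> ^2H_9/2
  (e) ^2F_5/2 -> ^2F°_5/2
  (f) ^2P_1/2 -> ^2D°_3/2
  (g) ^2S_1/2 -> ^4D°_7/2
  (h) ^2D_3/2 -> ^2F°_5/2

(a) allowed
(b) forbidden (parity, ΔS fail)
(c) forbidden (ΔS, ΔL, ΔJ fail)
(d) allowed
(e) allowed
(f) allowed
(g) forbidden (ΔS, ΔL, ΔJ fail)
(h) allowed
Total allowed: 5 of 8.

5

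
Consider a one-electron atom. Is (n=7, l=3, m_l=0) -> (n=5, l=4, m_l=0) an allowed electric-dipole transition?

Initial l = 3, final l = 4, so Δl = +1. E1 requires Δl = ±1: passes.
Δm_l = 0 − (0) = +0. E1 requires Δm_l = 0, ±1: passes.
All E1 selection rules are satisfied.

allowed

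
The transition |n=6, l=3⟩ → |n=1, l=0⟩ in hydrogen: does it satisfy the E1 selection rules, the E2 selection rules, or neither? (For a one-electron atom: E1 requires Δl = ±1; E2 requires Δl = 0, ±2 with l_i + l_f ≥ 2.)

Δl = 0 − 3 = -3; l_i + l_f = 3.
E1 (Δl = ±1): not satisfied.
E2 (Δl = 0,±2, l_i+l_f ≥ 2): not satisfied.

neither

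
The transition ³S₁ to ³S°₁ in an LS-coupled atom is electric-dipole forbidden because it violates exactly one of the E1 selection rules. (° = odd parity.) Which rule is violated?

the L=0 ↔ L=0 exclusion

Initial level: S=1, L=0, J=1, parity even. Final level: S=1, L=0, J=1, parity odd.
Parity must change: even → odd — passes.
ΔS = 0: S: 1 → 1 — passes.
ΔL = 0, ±1 (not L=0↔0): L: 0 → 0, ΔL = +0 — fails.
ΔJ = 0, ±1 (not J=0↔0): J: 1 → 1, ΔJ = +0 — passes.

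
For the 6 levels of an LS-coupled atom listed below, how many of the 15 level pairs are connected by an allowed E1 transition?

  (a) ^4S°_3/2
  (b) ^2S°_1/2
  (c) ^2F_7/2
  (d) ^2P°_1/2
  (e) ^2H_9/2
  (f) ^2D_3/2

(a)–(b): forbidden (parity, ΔS, ΔL).
(a)–(c): forbidden (ΔS, ΔL, ΔJ).
(a)–(d): forbidden (parity, ΔS).
(a)–(e): forbidden (ΔS, ΔL, ΔJ).
(a)–(f): forbidden (ΔS, ΔL).
(b)–(c): forbidden (ΔL, ΔJ).
(b)–(d): forbidden (parity).
(b)–(e): forbidden (ΔL, ΔJ).
(b)–(f): forbidden (ΔL).
(c)–(d): forbidden (ΔL, ΔJ).
(c)–(e): forbidden (parity, ΔL).
(c)–(f): forbidden (parity, ΔJ).
(d)–(e): forbidden (ΔL, ΔJ).
(d)–(f): allowed.
(e)–(f): forbidden (parity, ΔL, ΔJ).
Allowed pairs: 1 of 15.

1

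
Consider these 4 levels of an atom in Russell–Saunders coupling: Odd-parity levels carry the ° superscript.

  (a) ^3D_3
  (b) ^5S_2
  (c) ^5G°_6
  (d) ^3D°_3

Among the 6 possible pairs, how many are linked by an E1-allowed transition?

1

(a)–(b): forbidden (parity, ΔS, ΔL).
(a)–(c): forbidden (ΔS, ΔL, ΔJ).
(a)–(d): allowed.
(b)–(c): forbidden (ΔL, ΔJ).
(b)–(d): forbidden (ΔS, ΔL).
(c)–(d): forbidden (parity, ΔS, ΔL, ΔJ).
Allowed pairs: 1 of 6.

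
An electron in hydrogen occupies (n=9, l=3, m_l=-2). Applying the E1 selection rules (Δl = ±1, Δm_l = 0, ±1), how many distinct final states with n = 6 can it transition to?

5

E1 requires Δl = ±1, so l_f ∈ {2, 4}; with 0 ≤ l_f ≤ n_f−1 = 5, the allowed l_f values are {2, 4}.
For l_f = 2: m_f ∈ {m_i−1, m_i, m_i+1} ∩ [−2, 2] = {-2, -1} → 2 states.
For l_f = 4: m_f ∈ {m_i−1, m_i, m_i+1} ∩ [−4, 4] = {-3, -2, -1} → 3 states.
Total: 5.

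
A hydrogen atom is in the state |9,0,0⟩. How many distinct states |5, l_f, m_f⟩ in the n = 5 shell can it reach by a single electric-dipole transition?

3

E1 requires Δl = ±1, so l_f ∈ {-1, 1}; with 0 ≤ l_f ≤ n_f−1 = 4, the allowed l_f values are {1}.
For l_f = 1: m_f ∈ {m_i−1, m_i, m_i+1} ∩ [−1, 1] = {-1, 0, 1} → 3 states.
Total: 3.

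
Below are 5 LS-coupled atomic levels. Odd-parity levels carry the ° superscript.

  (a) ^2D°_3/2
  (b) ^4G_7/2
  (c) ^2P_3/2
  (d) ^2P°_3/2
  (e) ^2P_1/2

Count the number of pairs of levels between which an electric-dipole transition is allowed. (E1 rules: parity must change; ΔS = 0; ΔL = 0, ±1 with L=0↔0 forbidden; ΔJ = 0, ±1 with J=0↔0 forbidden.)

4

(a)–(b): forbidden (ΔS, ΔL, ΔJ).
(a)–(c): allowed.
(a)–(d): forbidden (parity).
(a)–(e): allowed.
(b)–(c): forbidden (parity, ΔS, ΔL, ΔJ).
(b)–(d): forbidden (ΔS, ΔL, ΔJ).
(b)–(e): forbidden (parity, ΔS, ΔL, ΔJ).
(c)–(d): allowed.
(c)–(e): forbidden (parity).
(d)–(e): allowed.
Allowed pairs: 4 of 10.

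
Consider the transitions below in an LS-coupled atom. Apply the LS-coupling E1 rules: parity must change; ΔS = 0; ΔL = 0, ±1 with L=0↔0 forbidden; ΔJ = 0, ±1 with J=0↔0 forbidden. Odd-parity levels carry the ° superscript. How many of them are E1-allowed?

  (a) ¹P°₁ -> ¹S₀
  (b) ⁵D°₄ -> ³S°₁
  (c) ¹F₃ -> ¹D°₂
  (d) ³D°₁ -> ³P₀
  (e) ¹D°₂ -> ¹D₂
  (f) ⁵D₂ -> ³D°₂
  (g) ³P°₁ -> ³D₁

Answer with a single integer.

5

(a) allowed
(b) forbidden (parity, ΔS, ΔL, ΔJ fail)
(c) allowed
(d) allowed
(e) allowed
(f) forbidden (ΔS fails)
(g) allowed
Total allowed: 5 of 7.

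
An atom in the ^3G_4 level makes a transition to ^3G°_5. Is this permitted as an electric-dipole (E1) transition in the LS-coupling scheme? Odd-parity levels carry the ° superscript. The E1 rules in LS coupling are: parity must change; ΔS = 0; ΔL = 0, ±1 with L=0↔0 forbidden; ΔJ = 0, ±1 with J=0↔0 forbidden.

Parity must change: even → odd — ✓.
ΔS = 0: S: 1 → 1 — ✓.
ΔL = 0, ±1 (not L=0↔0): L: 4 → 4, ΔL = +0 — ✓.
ΔJ = 0, ±1 (not J=0↔0): J: 4 → 5, ΔJ = +1 — ✓.
All four E1 rules are satisfied.

allowed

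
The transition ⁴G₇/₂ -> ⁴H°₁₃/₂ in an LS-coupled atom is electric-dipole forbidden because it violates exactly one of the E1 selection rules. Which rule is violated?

the ΔJ = 0, ±1 rule

Initial level: S=3/2, L=4, J=7/2, parity even. Final level: S=3/2, L=5, J=13/2, parity odd.
Parity must change: even → odd — ok.
ΔS = 0: S: 3/2 → 3/2 — ok.
ΔL = 0, ±1 (not L=0↔0): L: 4 → 5, ΔL = +1 — ok.
ΔJ = 0, ±1 (not J=0↔0): J: 7/2 → 13/2, ΔJ = +3 — fails.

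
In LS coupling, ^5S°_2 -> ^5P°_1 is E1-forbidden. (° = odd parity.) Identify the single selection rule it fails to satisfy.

Reading off the term symbols: S 2→2, L 0→1, J 2→1, parity odd→odd.
Parity must change: odd → odd — violated.
ΔS = 0: S: 2 → 2 — satisfied.
ΔL = 0, ±1 (not L=0↔0): L: 0 → 1, ΔL = +1 — satisfied.
ΔJ = 0, ±1 (not J=0↔0): J: 2 → 1, ΔJ = -1 — satisfied.

parity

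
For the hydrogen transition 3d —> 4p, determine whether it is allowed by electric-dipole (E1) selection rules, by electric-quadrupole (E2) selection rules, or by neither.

E1

Δl = 1 − 2 = -1; l_i + l_f = 3.
E1 (Δl = ±1): satisfied.
E2 (Δl = 0,±2, l_i+l_f ≥ 2): not satisfied.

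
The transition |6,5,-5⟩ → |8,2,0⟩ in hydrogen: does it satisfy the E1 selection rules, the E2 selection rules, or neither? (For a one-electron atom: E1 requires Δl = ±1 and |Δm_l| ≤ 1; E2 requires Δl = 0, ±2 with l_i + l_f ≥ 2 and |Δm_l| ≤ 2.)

Δl = 2 − 5 = -3; l_i + l_f = 7.
Δm_l = +5.
E1 (Δl = ±1, |Δm_l| ≤ 1): not satisfied.
E2 (Δl = 0,±2, l_i+l_f ≥ 2, |Δm_l| ≤ 2): not satisfied.

neither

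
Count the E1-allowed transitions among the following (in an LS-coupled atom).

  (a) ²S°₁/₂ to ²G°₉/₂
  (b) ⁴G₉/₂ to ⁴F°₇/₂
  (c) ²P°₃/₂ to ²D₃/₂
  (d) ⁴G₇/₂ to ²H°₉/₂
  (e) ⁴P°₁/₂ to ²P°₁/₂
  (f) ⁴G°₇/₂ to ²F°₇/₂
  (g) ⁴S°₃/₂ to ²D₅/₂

(a) forbidden (parity, ΔL, ΔJ fail)
(b) allowed
(c) allowed
(d) forbidden (ΔS fails)
(e) forbidden (parity, ΔS fail)
(f) forbidden (parity, ΔS fail)
(g) forbidden (ΔS, ΔL fail)
Total allowed: 2 of 7.

2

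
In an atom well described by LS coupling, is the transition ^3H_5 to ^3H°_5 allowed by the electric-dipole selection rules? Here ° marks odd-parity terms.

allowed

Initial level: S=1, L=5, J=5, parity even. Final level: S=1, L=5, J=5, parity odd.
Parity must change: even → odd — satisfied.
ΔS = 0: S: 1 → 1 — satisfied.
ΔL = 0, ±1 (not L=0↔0): L: 5 → 5, ΔL = +0 — satisfied.
ΔJ = 0, ±1 (not J=0↔0): J: 5 → 5, ΔJ = +0 — satisfied.
All four E1 rules are satisfied.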